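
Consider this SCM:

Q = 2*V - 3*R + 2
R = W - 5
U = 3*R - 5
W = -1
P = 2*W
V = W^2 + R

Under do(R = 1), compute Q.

3

Under do(R=1), the mechanism R = W - 5 is discarded; R is fixed at 1.
V = W^2 + R  [with W=-1, R=1]  = 2
Q = 2*V - 3*R + 2  [with V=2, R=1]  = 3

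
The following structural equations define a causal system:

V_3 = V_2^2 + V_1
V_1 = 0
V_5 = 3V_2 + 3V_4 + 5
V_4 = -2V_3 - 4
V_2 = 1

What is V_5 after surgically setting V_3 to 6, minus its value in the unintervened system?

do(V_3=6) replaces the equation V_3 = V_2^2 + V_1 with the constant V_3 = 6.
V_4 = -2V_3 - 4  [with V_3=6]  = -16
V_5 = 3V_2 + 3V_4 + 5  [with V_2=1, V_4=-16]  = -40
Without intervention: V_3 = V_2^2 + V_1  [with V_2=1, V_1=0]  = 1; V_4 = -2V_3 - 4  [with V_3=1]  = -6; V_5 = 3V_2 + 3V_4 + 5  [with V_2=1, V_4=-6]  = -10.
Change = -40 − (-10) = -30.

-30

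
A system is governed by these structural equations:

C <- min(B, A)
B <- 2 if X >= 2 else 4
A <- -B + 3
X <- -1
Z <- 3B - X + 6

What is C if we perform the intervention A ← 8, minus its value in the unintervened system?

The intervention breaks the incoming arrows to A: A <- -B + 3 no longer applies, and A = 8.
B = 2 if X >= 2 else 4  [with X=-1]  = 4
C = min(B, A)  [with B=4, A=8]  = 4
Without intervention: B = 2 if X >= 2 else 4  [with X=-1]  = 4; A = -B + 3  [with B=4]  = -1; C = min(B, A)  [with B=4, A=-1]  = -1.
Change = 4 − (-1) = 5.

5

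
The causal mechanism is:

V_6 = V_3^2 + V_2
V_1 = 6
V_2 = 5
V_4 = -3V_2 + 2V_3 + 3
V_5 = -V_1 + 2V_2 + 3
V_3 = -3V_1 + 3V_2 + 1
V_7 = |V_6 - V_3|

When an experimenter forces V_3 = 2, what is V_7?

The intervention breaks the incoming arrows to V_3: V_3 = -3V_1 + 3V_2 + 1 no longer applies, and V_3 = 2.
V_6 = V_3^2 + V_2  [with V_3=2, V_2=5]  = 9
V_7 = |V_6 - V_3|  [with V_6=9, V_3=2]  = 7

7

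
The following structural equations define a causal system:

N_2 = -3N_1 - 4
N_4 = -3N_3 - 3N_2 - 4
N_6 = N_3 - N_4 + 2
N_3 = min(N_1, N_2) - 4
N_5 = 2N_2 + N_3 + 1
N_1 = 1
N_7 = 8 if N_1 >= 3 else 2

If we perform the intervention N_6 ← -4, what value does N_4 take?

50

do(N_6=-4) replaces the equation N_6 = N_3 - N_4 + 2 with the constant N_6 = -4.
No directed path runs from N_6 to N_4, so N_4 keeps its natural value.
N_2 = -3N_1 - 4  [with N_1=1]  = -7
N_3 = min(N_1, N_2) - 4  [with N_1=1, N_2=-7]  = -11
N_4 = -3N_3 - 3N_2 - 4  [with N_3=-11, N_2=-7]  = 50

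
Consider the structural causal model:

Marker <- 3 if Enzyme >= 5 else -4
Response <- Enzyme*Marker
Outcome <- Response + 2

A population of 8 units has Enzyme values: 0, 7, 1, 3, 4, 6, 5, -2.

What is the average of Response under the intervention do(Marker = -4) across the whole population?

do(Marker=-4) breaks Marker's dependence on Enzyme. With Marker=-4 fixed, Response across the units is 0, -28, -4, -12, -16, -24, -20, 8, mean -12.

-12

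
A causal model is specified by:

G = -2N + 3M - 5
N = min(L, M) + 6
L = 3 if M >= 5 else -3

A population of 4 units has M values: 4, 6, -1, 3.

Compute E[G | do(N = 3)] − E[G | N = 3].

3

Under do(N=3), N's equation is replaced by N=3 for every unit. Per-unit G: 1, 7, -14, -2. Mean = -2.
Observing N=3 restricts to units where N's equation naturally yields 3: M ∈ {4, -1, 3}. In that subpopulation G = 1, -14, -2, mean -5.
Difference = -2 − (-5) = 3.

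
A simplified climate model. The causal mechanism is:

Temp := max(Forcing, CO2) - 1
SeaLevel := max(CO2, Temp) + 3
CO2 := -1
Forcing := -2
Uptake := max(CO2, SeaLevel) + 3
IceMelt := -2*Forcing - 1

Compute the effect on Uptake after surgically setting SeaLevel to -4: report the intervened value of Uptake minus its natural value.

The intervention breaks the incoming arrows to SeaLevel: SeaLevel := max(CO2, Temp) + 3 no longer applies, and SeaLevel = -4.
Uptake = max(CO2, SeaLevel) + 3  [with CO2=-1, SeaLevel=-4]  = 2
Without intervention: Temp = max(Forcing, CO2) - 1  [with Forcing=-2, CO2=-1]  = -2; SeaLevel = max(CO2, Temp) + 3  [with CO2=-1, Temp=-2]  = 2; Uptake = max(CO2, SeaLevel) + 3  [with CO2=-1, SeaLevel=2]  = 5.
Change = 2 − 5 = -3.

-3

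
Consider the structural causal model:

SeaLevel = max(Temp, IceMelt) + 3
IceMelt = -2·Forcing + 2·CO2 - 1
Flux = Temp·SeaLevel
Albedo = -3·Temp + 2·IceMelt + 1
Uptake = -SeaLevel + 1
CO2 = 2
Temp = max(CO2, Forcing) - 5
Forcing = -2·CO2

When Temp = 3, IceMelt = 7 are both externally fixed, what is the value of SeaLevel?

Setting Temp = 3, IceMelt = 7 by intervention discards those variables' equations.
SeaLevel = max(Temp, IceMelt) + 3  [with Temp=3, IceMelt=7]  = 10

10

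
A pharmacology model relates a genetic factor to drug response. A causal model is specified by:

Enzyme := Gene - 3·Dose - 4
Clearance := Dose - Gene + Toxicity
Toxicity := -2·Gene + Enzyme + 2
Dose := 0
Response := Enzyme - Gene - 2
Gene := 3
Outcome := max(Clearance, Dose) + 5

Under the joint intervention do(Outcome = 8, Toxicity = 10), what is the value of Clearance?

7

Setting Outcome = 8, Toxicity = 10 by intervention discards those variables' equations.
Clearance = Dose - Gene + Toxicity  [with Dose=0, Gene=3, Toxicity=10]  = 7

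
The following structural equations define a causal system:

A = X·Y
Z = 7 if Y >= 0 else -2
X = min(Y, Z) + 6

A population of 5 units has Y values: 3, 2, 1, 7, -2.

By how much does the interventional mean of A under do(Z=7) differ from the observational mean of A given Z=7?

-8.65

Every unit gets Z=7 under the intervention. A values become 27, 16, 7, 91, -8; E[A|do(Z=7)] = 26.6.
Conditioning on Z=7 selects the 4 unit(s) with Y ∈ {3, 2, 1, 7}. Their A values: 27, 16, 7, 91. Mean = 35.25.
Difference = 26.6 − 35.25 = -8.65.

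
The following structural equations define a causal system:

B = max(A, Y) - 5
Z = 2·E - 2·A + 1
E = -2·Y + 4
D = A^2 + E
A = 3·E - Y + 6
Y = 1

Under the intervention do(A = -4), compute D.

The intervention breaks the incoming arrows to A: A = 3·E - Y + 6 no longer applies, and A = -4.
E = -2·Y + 4  [with Y=1]  = 2
D = A^2 + E  [with A=-4, E=2]  = 18

18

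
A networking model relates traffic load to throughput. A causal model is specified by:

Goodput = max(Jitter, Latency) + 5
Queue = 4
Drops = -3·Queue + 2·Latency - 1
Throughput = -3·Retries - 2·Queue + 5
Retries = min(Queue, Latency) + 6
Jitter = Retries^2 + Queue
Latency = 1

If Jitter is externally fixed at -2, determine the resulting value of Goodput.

6

Under do(Jitter=-2), the mechanism Jitter = Retries^2 + Queue is discarded; Jitter is fixed at -2.
Goodput = max(Jitter, Latency) + 5  [with Jitter=-2, Latency=1]  = 6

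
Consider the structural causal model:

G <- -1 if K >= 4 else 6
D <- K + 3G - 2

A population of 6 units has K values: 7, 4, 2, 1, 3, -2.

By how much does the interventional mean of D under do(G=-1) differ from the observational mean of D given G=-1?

Every unit gets G=-1 under the intervention. D values become 2, -1, -3, -4, -2, -7; E[D|do(G=-1)] = -2.5.
E[D|G=-1] averages over only the 2 units with G=-1 (K = 7, 4): D = 2, -1, mean 0.5.
Difference = -2.5 − 0.5 = -3.

-3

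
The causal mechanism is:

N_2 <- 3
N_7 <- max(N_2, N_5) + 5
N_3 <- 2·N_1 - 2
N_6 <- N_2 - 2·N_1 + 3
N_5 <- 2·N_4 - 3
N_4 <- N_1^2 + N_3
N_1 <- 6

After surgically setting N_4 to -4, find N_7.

8

The intervention breaks the incoming arrows to N_4: N_4 <- N_1^2 + N_3 no longer applies, and N_4 = -4.
N_5 = 2·N_4 - 3  [with N_4=-4]  = -11
N_7 = max(N_2, N_5) + 5  [with N_2=3, N_5=-11]  = 8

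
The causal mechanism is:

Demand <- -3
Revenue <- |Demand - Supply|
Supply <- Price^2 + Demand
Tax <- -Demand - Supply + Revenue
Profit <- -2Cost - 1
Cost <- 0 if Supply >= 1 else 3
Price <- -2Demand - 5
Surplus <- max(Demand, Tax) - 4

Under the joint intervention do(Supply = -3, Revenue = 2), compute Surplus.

The joint intervention fixes Supply = -3, Revenue = 2, removing each variable's own equation.
Tax = -Demand - Supply + Revenue  [with Demand=-3, Supply=-3, Revenue=2]  = 8
Surplus = max(Demand, Tax) - 4  [with Demand=-3, Tax=8]  = 4

4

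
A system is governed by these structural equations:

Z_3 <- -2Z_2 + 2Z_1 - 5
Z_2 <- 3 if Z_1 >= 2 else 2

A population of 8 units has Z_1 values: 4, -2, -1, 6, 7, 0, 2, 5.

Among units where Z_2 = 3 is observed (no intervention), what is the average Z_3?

E[Z_3|Z_2=3] averages over only the 5 units with Z_2=3 (Z_1 = 4, 6, 7, 2, 5): Z_3 = -3, 1, 3, -7, -1, mean -1.4.

-1.4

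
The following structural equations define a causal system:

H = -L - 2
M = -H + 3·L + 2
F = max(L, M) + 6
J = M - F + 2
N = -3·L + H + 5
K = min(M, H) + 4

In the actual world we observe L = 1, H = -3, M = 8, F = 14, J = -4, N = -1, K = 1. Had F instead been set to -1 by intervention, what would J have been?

11

Intervening sets F = -1 and removes its equation (F = max(L, M) + 6).
H = -L - 2  [with L=1]  = -3
M = -H + 3·L + 2  [with H=-3, L=1]  = 8
J = M - F + 2  [with M=8, F=-1]  = 11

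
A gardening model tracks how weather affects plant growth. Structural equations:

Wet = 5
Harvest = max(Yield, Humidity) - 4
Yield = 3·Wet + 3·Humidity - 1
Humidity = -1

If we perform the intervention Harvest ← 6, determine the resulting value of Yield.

11

Under do(Harvest=6), the mechanism Harvest = max(Yield, Humidity) - 4 is discarded; Harvest is fixed at 6.
Since Yield is not a descendant of the intervened variable, it is unaffected.
Yield = 3·Wet + 3·Humidity - 1  [with Wet=5, Humidity=-1]  = 11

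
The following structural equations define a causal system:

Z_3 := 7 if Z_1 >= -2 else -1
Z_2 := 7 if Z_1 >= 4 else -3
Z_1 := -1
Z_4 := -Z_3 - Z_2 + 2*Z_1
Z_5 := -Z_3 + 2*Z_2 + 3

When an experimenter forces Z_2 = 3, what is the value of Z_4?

Under do(Z_2=3), the mechanism Z_2 := 7 if Z_1 >= 4 else -3 is discarded; Z_2 is fixed at 3.
Z_3 = 7 if Z_1 >= -2 else -1  [with Z_1=-1]  = 7
Z_4 = -Z_3 - Z_2 + 2*Z_1  [with Z_3=7, Z_2=3, Z_1=-1]  = -12

-12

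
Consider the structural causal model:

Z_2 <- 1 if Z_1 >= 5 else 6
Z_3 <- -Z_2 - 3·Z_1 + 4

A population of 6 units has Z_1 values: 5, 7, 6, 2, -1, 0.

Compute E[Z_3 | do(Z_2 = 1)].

Under do(Z_2=1), Z_2's equation is replaced by Z_2=1 for every unit. Per-unit Z_3: -12, -18, -15, -3, 6, 3. Mean = -6.5.

-6.5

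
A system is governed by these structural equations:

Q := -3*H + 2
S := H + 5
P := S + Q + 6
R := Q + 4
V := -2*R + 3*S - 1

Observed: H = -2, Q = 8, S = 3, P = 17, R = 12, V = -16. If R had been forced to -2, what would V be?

The intervention breaks the incoming arrows to R: R := Q + 4 no longer applies, and R = -2.
S = H + 5  [with H=-2]  = 3
V = -2*R + 3*S - 1  [with R=-2, S=3]  = 12

12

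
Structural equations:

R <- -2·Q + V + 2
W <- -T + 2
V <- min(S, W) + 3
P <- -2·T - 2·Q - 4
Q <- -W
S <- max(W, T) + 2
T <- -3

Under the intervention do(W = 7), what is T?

-3

Under do(W=7), the mechanism W <- -T + 2 is discarded; W is fixed at 7.
T is not downstream of the intervention, so its value is determined by the original equations.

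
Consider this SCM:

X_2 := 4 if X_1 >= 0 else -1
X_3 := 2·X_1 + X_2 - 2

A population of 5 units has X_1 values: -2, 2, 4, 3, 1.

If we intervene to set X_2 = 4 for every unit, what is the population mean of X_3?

Under do(X_2=4), X_2's equation is replaced by X_2=4 for every unit. Per-unit X_3: -2, 6, 10, 8, 4. Mean = 5.2.

5.2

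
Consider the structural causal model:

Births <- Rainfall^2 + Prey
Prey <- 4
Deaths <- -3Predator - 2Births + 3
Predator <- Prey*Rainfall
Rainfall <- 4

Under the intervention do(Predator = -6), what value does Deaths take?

do(Predator=-6) replaces the equation Predator <- Prey*Rainfall with the constant Predator = -6.
Births = Rainfall^2 + Prey  [with Rainfall=4, Prey=4]  = 20
Deaths = -3Predator - 2Births + 3  [with Predator=-6, Births=20]  = -19

-19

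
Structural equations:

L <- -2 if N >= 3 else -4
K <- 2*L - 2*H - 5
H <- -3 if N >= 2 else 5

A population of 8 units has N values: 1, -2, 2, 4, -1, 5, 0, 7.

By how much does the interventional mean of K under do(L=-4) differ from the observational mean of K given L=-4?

4.8

Every unit gets L=-4 under the intervention. K values become -23, -23, -7, -7, -23, -7, -23, -7; E[K|do(L=-4)] = -15.
Observing L=-4 restricts to units where L's equation naturally yields -4: N ∈ {1, -2, 2, -1, 0}. In that subpopulation K = -23, -23, -7, -23, -23, mean -19.8.
Difference = -15 − (-19.8) = 4.8.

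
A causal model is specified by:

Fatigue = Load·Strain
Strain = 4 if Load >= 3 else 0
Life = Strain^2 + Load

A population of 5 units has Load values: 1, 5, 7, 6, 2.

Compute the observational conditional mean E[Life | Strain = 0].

1.5

Observing Strain=0 restricts to units where Strain's equation naturally yields 0: Load ∈ {1, 2}. In that subpopulation Life = 1, 2, mean 1.5.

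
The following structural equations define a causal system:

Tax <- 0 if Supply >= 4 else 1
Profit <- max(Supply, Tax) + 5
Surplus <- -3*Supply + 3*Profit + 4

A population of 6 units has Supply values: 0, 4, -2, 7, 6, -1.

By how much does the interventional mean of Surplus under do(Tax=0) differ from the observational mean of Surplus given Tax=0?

do(Tax=0) breaks Tax's dependence on Supply. With Tax=0 fixed, Surplus across the units is 19, 19, 25, 19, 19, 22, mean 20.5.
E[Surplus|Tax=0] averages over only the 3 units with Tax=0 (Supply = 4, 7, 6): Surplus = 19, 19, 19, mean 19.
Difference = 20.5 − 19 = 1.5.

1.5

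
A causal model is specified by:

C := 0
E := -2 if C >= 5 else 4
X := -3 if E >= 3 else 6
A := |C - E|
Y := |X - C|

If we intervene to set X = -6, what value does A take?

The intervention breaks the incoming arrows to X: X := -3 if E >= 3 else 6 no longer applies, and X = -6.
A is not downstream of the intervention, so its value is determined by the original equations.
E = -2 if C >= 5 else 4  [with C=0]  = 4
A = |C - E|  [with C=0, E=4]  = 4

4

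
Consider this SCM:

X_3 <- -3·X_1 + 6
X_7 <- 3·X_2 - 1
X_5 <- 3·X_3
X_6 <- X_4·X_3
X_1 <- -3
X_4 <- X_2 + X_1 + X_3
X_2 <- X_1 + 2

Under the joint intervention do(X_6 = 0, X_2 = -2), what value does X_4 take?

10

Under do(X_6 = 0, X_2 = -2), each intervened variable's structural equation is replaced by its fixed value.
X_3 = -3·X_1 + 6  [with X_1=-3]  = 15
X_4 = X_2 + X_1 + X_3  [with X_2=-2, X_1=-3, X_3=15]  = 10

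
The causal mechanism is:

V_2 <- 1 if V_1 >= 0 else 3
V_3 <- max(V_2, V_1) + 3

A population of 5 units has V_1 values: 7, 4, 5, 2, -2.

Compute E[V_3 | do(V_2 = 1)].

6.8

The intervention sets V_2=1 in all 5 units regardless of V_1. Recomputing V_3 per unit gives 10, 7, 8, 5, 4; average 6.8.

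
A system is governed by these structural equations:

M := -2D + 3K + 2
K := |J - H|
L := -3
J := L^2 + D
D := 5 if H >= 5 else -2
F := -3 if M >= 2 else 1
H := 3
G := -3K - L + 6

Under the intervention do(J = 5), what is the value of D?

Under do(J=5), the mechanism J := L^2 + D is discarded; J is fixed at 5.
Since D is not a descendant of the intervened variable, it is unaffected.
D = 5 if H >= 5 else -2  [with H=3]  = -2

-2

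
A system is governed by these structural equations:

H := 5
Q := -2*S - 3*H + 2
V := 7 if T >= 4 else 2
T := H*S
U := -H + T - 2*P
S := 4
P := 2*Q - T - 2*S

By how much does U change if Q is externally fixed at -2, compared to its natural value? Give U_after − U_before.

-76

Under do(Q=-2), the mechanism Q := -2*S - 3*H + 2 is discarded; Q is fixed at -2.
T = H*S  [with H=5, S=4]  = 20
P = 2*Q - T - 2*S  [with Q=-2, T=20, S=4]  = -32
U = -H + T - 2*P  [with H=5, T=20, P=-32]  = 79
Without intervention: T = H*S  [with H=5, S=4]  = 20; Q = -2*S - 3*H + 2  [with S=4, H=5]  = -21; P = 2*Q - T - 2*S  [with Q=-21, T=20, S=4]  = -70; U = -H + T - 2*P  [with H=5, T=20, P=-70]  = 155.
Change = 79 − 155 = -76.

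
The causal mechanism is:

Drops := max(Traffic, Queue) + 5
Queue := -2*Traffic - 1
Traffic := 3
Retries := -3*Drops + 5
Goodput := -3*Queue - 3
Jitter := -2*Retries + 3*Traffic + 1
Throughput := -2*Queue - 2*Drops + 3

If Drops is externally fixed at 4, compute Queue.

Under do(Drops=4), the mechanism Drops := max(Traffic, Queue) + 5 is discarded; Drops is fixed at 4.
Since Queue is not a descendant of the intervened variable, it is unaffected.
Queue = -2*Traffic - 1  [with Traffic=3]  = -7

-7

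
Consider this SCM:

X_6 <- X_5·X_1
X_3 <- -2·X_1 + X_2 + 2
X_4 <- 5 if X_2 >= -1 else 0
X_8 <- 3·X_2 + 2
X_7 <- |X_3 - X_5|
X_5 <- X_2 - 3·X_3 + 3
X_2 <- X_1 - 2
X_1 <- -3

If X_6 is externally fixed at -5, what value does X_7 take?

Intervening sets X_6 = -5 and removes its equation (X_6 <- X_5·X_1).
No directed path runs from X_6 to X_7, so X_7 keeps its natural value.
X_2 = X_1 - 2  [with X_1=-3]  = -5
X_3 = -2·X_1 + X_2 + 2  [with X_1=-3, X_2=-5]  = 3
X_5 = X_2 - 3·X_3 + 3  [with X_2=-5, X_3=3]  = -11
X_7 = |X_3 - X_5|  [with X_3=3, X_5=-11]  = 14

14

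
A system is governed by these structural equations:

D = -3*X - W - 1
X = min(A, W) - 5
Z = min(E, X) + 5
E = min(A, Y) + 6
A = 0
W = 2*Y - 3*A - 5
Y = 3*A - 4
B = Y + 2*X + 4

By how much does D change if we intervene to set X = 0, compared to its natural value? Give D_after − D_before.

-54

The intervention breaks the incoming arrows to X: X = min(A, W) - 5 no longer applies, and X = 0.
Y = 3*A - 4  [with A=0]  = -4
W = 2*Y - 3*A - 5  [with Y=-4, A=0]  = -13
D = -3*X - W - 1  [with X=0, W=-13]  = 12
Without intervention: Y = 3*A - 4  [with A=0]  = -4; W = 2*Y - 3*A - 5  [with Y=-4, A=0]  = -13; X = min(A, W) - 5  [with A=0, W=-13]  = -18; D = -3*X - W - 1  [with X=-18, W=-13]  = 66.
Change = 12 − 66 = -54.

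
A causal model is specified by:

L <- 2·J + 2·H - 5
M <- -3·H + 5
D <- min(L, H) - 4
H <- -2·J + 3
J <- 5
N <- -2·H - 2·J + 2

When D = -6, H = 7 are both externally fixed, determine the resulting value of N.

-22

Setting D = -6, H = 7 by intervention discards those variables' equations.
N = -2·H - 2·J + 2  [with H=7, J=5]  = -22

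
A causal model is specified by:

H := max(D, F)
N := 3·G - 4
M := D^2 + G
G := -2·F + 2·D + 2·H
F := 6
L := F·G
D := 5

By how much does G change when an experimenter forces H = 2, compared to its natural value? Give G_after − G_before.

-8

The intervention breaks the incoming arrows to H: H := max(D, F) no longer applies, and H = 2.
G = -2·F + 2·D + 2·H  [with F=6, D=5, H=2]  = 2
Without intervention: H = max(D, F)  [with D=5, F=6]  = 6; G = -2·F + 2·D + 2·H  [with F=6, D=5, H=6]  = 10.
Change = 2 − 10 = -8.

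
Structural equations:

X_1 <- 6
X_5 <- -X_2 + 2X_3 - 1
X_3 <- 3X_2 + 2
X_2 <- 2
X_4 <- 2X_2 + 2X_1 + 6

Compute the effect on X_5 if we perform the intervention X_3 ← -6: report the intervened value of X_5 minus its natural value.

-28

do(X_3=-6) replaces the equation X_3 <- 3X_2 + 2 with the constant X_3 = -6.
X_5 = -X_2 + 2X_3 - 1  [with X_2=2, X_3=-6]  = -15
Without intervention: X_3 = 3X_2 + 2  [with X_2=2]  = 8; X_5 = -X_2 + 2X_3 - 1  [with X_2=2, X_3=8]  = 13.
Change = -15 − 13 = -28.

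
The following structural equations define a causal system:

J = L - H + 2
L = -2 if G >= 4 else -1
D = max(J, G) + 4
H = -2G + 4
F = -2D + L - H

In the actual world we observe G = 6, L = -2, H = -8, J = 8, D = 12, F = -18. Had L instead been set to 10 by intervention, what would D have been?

24

do(L=10) replaces the equation L = -2 if G >= 4 else -1 with the constant L = 10.
H = -2G + 4  [with G=6]  = -8
J = L - H + 2  [with L=10, H=-8]  = 20
D = max(J, G) + 4  [with J=20, G=6]  = 24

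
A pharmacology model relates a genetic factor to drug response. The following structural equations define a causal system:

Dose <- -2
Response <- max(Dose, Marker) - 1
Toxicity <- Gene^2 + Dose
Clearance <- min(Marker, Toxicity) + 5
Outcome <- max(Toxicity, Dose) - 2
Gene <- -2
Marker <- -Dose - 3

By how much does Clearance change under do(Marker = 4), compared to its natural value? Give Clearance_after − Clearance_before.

The intervention breaks the incoming arrows to Marker: Marker <- -Dose - 3 no longer applies, and Marker = 4.
Toxicity = Gene^2 + Dose  [with Gene=-2, Dose=-2]  = 2
Clearance = min(Marker, Toxicity) + 5  [with Marker=4, Toxicity=2]  = 7
Without intervention: Marker = -Dose - 3  [with Dose=-2]  = -1; Toxicity = Gene^2 + Dose  [with Gene=-2, Dose=-2]  = 2; Clearance = min(Marker, Toxicity) + 5  [with Marker=-1, Toxicity=2]  = 4.
Change = 7 − 4 = 3.

3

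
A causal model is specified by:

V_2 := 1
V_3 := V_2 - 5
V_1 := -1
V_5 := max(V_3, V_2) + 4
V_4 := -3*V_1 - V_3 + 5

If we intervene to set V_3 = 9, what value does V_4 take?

The intervention breaks the incoming arrows to V_3: V_3 := V_2 - 5 no longer applies, and V_3 = 9.
V_4 = -3*V_1 - V_3 + 5  [with V_1=-1, V_3=9]  = -1

-1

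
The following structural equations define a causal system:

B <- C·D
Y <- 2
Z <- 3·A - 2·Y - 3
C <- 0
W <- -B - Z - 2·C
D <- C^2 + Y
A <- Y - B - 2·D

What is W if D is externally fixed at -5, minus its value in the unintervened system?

-42

The intervention breaks the incoming arrows to D: D <- C^2 + Y no longer applies, and D = -5.
B = C·D  [with C=0, D=-5]  = 0
A = Y - B - 2·D  [with Y=2, B=0, D=-5]  = 12
Z = 3·A - 2·Y - 3  [with A=12, Y=2]  = 29
W = -B - Z - 2·C  [with B=0, Z=29, C=0]  = -29
Without intervention: D = C^2 + Y  [with C=0, Y=2]  = 2; B = C·D  [with C=0, D=2]  = 0; A = Y - B - 2·D  [with Y=2, B=0, D=2]  = -2; Z = 3·A - 2·Y - 3  [with A=-2, Y=2]  = -13; W = -B - Z - 2·C  [with B=0, Z=-13, C=0]  = 13.
Change = -29 − 13 = -42.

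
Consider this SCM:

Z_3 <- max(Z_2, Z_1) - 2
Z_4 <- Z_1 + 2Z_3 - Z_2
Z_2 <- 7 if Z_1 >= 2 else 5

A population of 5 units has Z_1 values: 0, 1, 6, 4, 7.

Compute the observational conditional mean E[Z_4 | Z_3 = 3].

Conditioning on Z_3=3 selects the 2 unit(s) with Z_1 ∈ {0, 1}. Their Z_4 values: 1, 2. Mean = 1.5.

1.5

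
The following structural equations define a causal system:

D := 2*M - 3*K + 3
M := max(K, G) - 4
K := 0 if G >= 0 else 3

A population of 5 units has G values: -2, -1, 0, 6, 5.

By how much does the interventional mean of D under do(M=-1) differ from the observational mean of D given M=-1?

5.4

Under do(M=-1), M's equation is replaced by M=-1 for every unit. Per-unit D: -8, -8, 1, 1, 1. Mean = -2.6.
E[D|M=-1] averages over only the 2 units with M=-1 (G = -2, -1): D = -8, -8, mean -8.
Difference = -2.6 − (-8) = 5.4.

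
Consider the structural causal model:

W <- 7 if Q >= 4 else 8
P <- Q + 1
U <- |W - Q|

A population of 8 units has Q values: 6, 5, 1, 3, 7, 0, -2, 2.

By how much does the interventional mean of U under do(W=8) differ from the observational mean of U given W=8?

Every unit gets W=8 under the intervention. U values become 2, 3, 7, 5, 1, 8, 10, 6; E[U|do(W=8)] = 5.25.
Conditioning on W=8 selects the 5 unit(s) with Q ∈ {1, 3, 0, -2, 2}. Their U values: 7, 5, 8, 10, 6. Mean = 7.2.
Difference = 5.25 − 7.2 = -1.95.

-1.95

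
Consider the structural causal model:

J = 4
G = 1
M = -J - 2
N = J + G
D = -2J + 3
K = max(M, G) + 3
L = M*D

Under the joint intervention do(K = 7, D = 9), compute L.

-54

Setting K = 7, D = 9 by intervention discards those variables' equations.
M = -J - 2  [with J=4]  = -6
L = M*D  [with M=-6, D=9]  = -54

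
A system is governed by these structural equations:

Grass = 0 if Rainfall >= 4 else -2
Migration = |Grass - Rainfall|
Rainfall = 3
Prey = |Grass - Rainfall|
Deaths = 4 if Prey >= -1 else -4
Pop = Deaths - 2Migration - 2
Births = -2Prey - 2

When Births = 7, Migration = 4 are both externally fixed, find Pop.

Setting Births = 7, Migration = 4 by intervention discards those variables' equations.
Grass = 0 if Rainfall >= 4 else -2  [with Rainfall=3]  = -2
Prey = |Grass - Rainfall|  [with Grass=-2, Rainfall=3]  = 5
Deaths = 4 if Prey >= -1 else -4  [with Prey=5]  = 4
Pop = Deaths - 2Migration - 2  [with Deaths=4, Migration=4]  = -6

-6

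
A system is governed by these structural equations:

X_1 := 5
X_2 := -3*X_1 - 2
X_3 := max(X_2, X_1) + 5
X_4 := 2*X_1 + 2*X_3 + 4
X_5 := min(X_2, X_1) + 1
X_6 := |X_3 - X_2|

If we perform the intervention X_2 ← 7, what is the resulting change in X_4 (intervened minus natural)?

4

Under do(X_2=7), the mechanism X_2 := -3*X_1 - 2 is discarded; X_2 is fixed at 7.
X_3 = max(X_2, X_1) + 5  [with X_2=7, X_1=5]  = 12
X_4 = 2*X_1 + 2*X_3 + 4  [with X_1=5, X_3=12]  = 38
Without intervention: X_2 = -3*X_1 - 2  [with X_1=5]  = -17; X_3 = max(X_2, X_1) + 5  [with X_2=-17, X_1=5]  = 10; X_4 = 2*X_1 + 2*X_3 + 4  [with X_1=5, X_3=10]  = 34.
Change = 38 − 34 = 4.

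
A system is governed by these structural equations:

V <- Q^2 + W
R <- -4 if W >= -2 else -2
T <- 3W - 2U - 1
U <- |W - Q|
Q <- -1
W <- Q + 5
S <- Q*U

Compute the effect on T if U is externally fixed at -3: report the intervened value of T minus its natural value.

16

The intervention breaks the incoming arrows to U: U <- |W - Q| no longer applies, and U = -3.
W = Q + 5  [with Q=-1]  = 4
T = 3W - 2U - 1  [with W=4, U=-3]  = 17
Without intervention: W = Q + 5  [with Q=-1]  = 4; U = |W - Q|  [with W=4, Q=-1]  = 5; T = 3W - 2U - 1  [with W=4, U=5]  = 1.
Change = 17 − 1 = 16.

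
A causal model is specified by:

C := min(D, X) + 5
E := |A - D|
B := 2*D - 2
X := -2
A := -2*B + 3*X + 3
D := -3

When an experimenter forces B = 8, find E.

16

The intervention breaks the incoming arrows to B: B := 2*D - 2 no longer applies, and B = 8.
A = -2*B + 3*X + 3  [with B=8, X=-2]  = -19
E = |A - D|  [with A=-19, D=-3]  = 16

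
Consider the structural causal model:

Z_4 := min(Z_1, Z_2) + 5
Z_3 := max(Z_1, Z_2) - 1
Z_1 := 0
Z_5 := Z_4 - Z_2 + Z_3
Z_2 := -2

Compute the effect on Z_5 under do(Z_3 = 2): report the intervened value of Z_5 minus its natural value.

do(Z_3=2) replaces the equation Z_3 := max(Z_1, Z_2) - 1 with the constant Z_3 = 2.
Z_4 = min(Z_1, Z_2) + 5  [with Z_1=0, Z_2=-2]  = 3
Z_5 = Z_4 - Z_2 + Z_3  [with Z_4=3, Z_2=-2, Z_3=2]  = 7
Without intervention: Z_3 = max(Z_1, Z_2) - 1  [with Z_1=0, Z_2=-2]  = -1; Z_4 = min(Z_1, Z_2) + 5  [with Z_1=0, Z_2=-2]  = 3; Z_5 = Z_4 - Z_2 + Z_3  [with Z_4=3, Z_2=-2, Z_3=-1]  = 4.
Change = 7 − 4 = 3.

3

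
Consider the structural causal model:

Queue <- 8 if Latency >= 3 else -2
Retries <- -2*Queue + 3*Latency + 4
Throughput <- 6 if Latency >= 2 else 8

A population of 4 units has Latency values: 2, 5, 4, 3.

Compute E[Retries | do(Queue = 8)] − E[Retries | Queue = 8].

Every unit gets Queue=8 under the intervention. Retries values become -6, 3, 0, -3; E[Retries|do(Queue=8)] = -1.5.
Conditioning on Queue=8 selects the 3 unit(s) with Latency ∈ {5, 4, 3}. Their Retries values: 3, 0, -3. Mean = 0.
Difference = -1.5 − 0 = -1.5.

-1.5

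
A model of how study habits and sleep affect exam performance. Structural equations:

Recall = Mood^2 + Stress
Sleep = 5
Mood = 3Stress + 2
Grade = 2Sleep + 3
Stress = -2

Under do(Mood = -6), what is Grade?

do(Mood=-6) replaces the equation Mood = 3Stress + 2 with the constant Mood = -6.
Grade is not downstream of the intervention, so its value is determined by the original equations.
Grade = 2Sleep + 3  [with Sleep=5]  = 13

13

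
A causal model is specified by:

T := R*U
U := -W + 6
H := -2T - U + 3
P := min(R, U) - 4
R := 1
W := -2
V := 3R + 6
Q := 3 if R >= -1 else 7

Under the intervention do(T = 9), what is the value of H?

Under do(T=9), the mechanism T := R*U is discarded; T is fixed at 9.
U = -W + 6  [with W=-2]  = 8
H = -2T - U + 3  [with T=9, U=8]  = -23

-23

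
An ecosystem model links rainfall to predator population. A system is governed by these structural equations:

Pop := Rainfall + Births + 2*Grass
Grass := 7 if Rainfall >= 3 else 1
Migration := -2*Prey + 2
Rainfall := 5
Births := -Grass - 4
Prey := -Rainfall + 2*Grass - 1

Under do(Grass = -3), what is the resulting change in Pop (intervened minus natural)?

Under do(Grass=-3), the mechanism Grass := 7 if Rainfall >= 3 else 1 is discarded; Grass is fixed at -3.
Births = -Grass - 4  [with Grass=-3]  = -1
Pop = Rainfall + Births + 2*Grass  [with Rainfall=5, Births=-1, Grass=-3]  = -2
Without intervention: Grass = 7 if Rainfall >= 3 else 1  [with Rainfall=5]  = 7; Births = -Grass - 4  [with Grass=7]  = -11; Pop = Rainfall + Births + 2*Grass  [with Rainfall=5, Births=-11, Grass=7]  = 8.
Change = -2 − 8 = -10.

-10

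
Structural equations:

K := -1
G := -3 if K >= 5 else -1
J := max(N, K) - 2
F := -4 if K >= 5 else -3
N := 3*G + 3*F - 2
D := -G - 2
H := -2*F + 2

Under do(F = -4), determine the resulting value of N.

Under do(F=-4), the mechanism F := -4 if K >= 5 else -3 is discarded; F is fixed at -4.
G = -3 if K >= 5 else -1  [with K=-1]  = -1
N = 3*G + 3*F - 2  [with G=-1, F=-4]  = -17

-17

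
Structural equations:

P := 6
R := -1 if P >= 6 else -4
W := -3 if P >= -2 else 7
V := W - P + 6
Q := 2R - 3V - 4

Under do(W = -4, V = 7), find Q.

-27

Setting W = -4, V = 7 by intervention discards those variables' equations.
R = -1 if P >= 6 else -4  [with P=6]  = -1
Q = 2R - 3V - 4  [with R=-1, V=7]  = -27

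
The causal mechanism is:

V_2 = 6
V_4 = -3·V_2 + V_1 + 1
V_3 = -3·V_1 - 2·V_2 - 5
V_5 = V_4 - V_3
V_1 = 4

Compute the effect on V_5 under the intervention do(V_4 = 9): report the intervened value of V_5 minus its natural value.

22

Intervening sets V_4 = 9 and removes its equation (V_4 = -3·V_2 + V_1 + 1).
V_3 = -3·V_1 - 2·V_2 - 5  [with V_1=4, V_2=6]  = -29
V_5 = V_4 - V_3  [with V_4=9, V_3=-29]  = 38
Without intervention: V_3 = -3·V_1 - 2·V_2 - 5  [with V_1=4, V_2=6]  = -29; V_4 = -3·V_2 + V_1 + 1  [with V_2=6, V_1=4]  = -13; V_5 = V_4 - V_3  [with V_4=-13, V_3=-29]  = 16.
Change = 38 − 16 = 22.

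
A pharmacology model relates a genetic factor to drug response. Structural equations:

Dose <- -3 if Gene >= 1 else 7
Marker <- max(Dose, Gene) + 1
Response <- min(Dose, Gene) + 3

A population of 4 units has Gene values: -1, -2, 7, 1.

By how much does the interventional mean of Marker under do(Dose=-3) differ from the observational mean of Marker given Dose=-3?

The intervention sets Dose=-3 in all 4 units regardless of Gene. Recomputing Marker per unit gives 0, -1, 8, 2; average 2.25.
E[Marker|Dose=-3] averages over only the 2 units with Dose=-3 (Gene = 7, 1): Marker = 8, 2, mean 5.
Difference = 2.25 − 5 = -2.75.

-2.75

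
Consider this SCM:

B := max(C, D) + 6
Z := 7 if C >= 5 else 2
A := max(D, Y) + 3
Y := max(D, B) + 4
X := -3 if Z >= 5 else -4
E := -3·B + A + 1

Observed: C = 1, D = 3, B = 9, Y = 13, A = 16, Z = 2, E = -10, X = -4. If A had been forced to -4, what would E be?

-30

Under do(A=-4), the mechanism A := max(D, Y) + 3 is discarded; A is fixed at -4.
B = max(C, D) + 6  [with C=1, D=3]  = 9
E = -3·B + A + 1  [with B=9, A=-4]  = -30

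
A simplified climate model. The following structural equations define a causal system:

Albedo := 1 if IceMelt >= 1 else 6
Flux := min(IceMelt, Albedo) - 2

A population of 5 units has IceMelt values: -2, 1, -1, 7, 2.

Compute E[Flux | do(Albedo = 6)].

do(Albedo=6) breaks Albedo's dependence on IceMelt. With Albedo=6 fixed, Flux across the units is -4, -1, -3, 4, 0, mean -0.8.

-0.8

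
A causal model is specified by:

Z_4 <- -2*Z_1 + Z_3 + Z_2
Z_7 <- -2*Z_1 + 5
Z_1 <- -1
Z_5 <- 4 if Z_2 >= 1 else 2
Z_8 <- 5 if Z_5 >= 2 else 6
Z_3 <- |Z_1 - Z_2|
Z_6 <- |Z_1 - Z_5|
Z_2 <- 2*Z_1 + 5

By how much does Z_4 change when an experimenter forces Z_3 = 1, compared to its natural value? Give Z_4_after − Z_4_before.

The intervention breaks the incoming arrows to Z_3: Z_3 <- |Z_1 - Z_2| no longer applies, and Z_3 = 1.
Z_2 = 2*Z_1 + 5  [with Z_1=-1]  = 3
Z_4 = -2*Z_1 + Z_3 + Z_2  [with Z_1=-1, Z_3=1, Z_2=3]  = 6
Without intervention: Z_2 = 2*Z_1 + 5  [with Z_1=-1]  = 3; Z_3 = |Z_1 - Z_2|  [with Z_1=-1, Z_2=3]  = 4; Z_4 = -2*Z_1 + Z_3 + Z_2  [with Z_1=-1, Z_3=4, Z_2=3]  = 9.
Change = 6 − 9 = -3.

-3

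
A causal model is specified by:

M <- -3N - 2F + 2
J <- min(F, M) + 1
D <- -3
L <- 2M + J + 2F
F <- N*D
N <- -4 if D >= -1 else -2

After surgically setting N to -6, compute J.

-15

do(N=-6) replaces the equation N <- -4 if D >= -1 else -2 with the constant N = -6.
F = N*D  [with N=-6, D=-3]  = 18
M = -3N - 2F + 2  [with N=-6, F=18]  = -16
J = min(F, M) + 1  [with F=18, M=-16]  = -15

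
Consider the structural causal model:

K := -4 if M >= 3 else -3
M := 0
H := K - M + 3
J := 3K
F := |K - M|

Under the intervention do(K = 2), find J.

do(K=2) replaces the equation K := -4 if M >= 3 else -3 with the constant K = 2.
J = 3K  [with K=2]  = 6

6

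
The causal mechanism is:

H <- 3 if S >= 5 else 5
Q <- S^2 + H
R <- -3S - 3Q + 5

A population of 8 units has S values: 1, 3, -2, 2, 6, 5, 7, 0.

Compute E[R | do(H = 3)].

-60.25

do(H=3) breaks H's dependence on S. With H=3 fixed, R across the units is -10, -40, -10, -22, -130, -94, -172, -4, mean -60.25.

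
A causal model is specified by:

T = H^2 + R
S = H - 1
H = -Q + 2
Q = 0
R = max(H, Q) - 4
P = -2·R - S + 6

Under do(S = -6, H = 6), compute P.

8

The joint intervention fixes S = -6, H = 6, removing each variable's own equation.
R = max(H, Q) - 4  [with H=6, Q=0]  = 2
P = -2·R - S + 6  [with R=2, S=-6]  = 8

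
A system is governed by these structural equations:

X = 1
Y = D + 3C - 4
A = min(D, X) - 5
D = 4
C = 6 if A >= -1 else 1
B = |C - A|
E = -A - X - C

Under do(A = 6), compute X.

Under do(A=6), the mechanism A = min(D, X) - 5 is discarded; A is fixed at 6.
X is not downstream of the intervention, so its value is determined by the original equations.

1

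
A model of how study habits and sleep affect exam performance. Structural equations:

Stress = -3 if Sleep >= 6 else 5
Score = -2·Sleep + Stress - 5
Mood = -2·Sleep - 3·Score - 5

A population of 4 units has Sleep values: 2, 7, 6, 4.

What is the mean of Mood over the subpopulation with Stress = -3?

45

Conditioning on Stress=-3 selects the 2 unit(s) with Sleep ∈ {7, 6}. Their Mood values: 47, 43. Mean = 45.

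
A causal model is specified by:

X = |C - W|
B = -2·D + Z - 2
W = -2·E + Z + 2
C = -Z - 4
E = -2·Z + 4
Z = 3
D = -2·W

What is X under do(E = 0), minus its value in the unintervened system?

Under do(E=0), the mechanism E = -2·Z + 4 is discarded; E is fixed at 0.
W = -2·E + Z + 2  [with E=0, Z=3]  = 5
C = -Z - 4  [with Z=3]  = -7
X = |C - W|  [with C=-7, W=5]  = 12
Without intervention: E = -2·Z + 4  [with Z=3]  = -2; W = -2·E + Z + 2  [with E=-2, Z=3]  = 9; C = -Z - 4  [with Z=3]  = -7; X = |C - W|  [with C=-7, W=9]  = 16.
Change = 12 − 16 = -4.

-4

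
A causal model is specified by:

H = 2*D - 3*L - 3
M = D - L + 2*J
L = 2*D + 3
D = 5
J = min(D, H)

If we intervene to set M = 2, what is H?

-32

do(M=2) replaces the equation M = D - L + 2*J with the constant M = 2.
H is not downstream of the intervention, so its value is determined by the original equations.
L = 2*D + 3  [with D=5]  = 13
H = 2*D - 3*L - 3  [with D=5, L=13]  = -32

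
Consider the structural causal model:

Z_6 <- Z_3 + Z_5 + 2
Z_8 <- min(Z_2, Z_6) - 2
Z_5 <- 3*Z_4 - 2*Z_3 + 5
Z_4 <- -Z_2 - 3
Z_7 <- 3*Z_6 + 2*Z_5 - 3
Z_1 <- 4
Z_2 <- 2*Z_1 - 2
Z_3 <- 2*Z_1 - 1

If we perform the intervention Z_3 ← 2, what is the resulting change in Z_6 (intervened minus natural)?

5

The intervention breaks the incoming arrows to Z_3: Z_3 <- 2*Z_1 - 1 no longer applies, and Z_3 = 2.
Z_2 = 2*Z_1 - 2  [with Z_1=4]  = 6
Z_4 = -Z_2 - 3  [with Z_2=6]  = -9
Z_5 = 3*Z_4 - 2*Z_3 + 5  [with Z_4=-9, Z_3=2]  = -26
Z_6 = Z_3 + Z_5 + 2  [with Z_3=2, Z_5=-26]  = -22
Without intervention: Z_2 = 2*Z_1 - 2  [with Z_1=4]  = 6; Z_3 = 2*Z_1 - 1  [with Z_1=4]  = 7; Z_4 = -Z_2 - 3  [with Z_2=6]  = -9; Z_5 = 3*Z_4 - 2*Z_3 + 5  [with Z_4=-9, Z_3=7]  = -36; Z_6 = Z_3 + Z_5 + 2  [with Z_3=7, Z_5=-36]  = -27.
Change = -22 − (-27) = 5.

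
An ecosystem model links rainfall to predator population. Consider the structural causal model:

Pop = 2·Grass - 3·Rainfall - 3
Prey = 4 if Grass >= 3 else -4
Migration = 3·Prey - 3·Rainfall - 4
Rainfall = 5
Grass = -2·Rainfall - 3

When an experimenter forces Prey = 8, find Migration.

The intervention breaks the incoming arrows to Prey: Prey = 4 if Grass >= 3 else -4 no longer applies, and Prey = 8.
Migration = 3·Prey - 3·Rainfall - 4  [with Prey=8, Rainfall=5]  = 5

5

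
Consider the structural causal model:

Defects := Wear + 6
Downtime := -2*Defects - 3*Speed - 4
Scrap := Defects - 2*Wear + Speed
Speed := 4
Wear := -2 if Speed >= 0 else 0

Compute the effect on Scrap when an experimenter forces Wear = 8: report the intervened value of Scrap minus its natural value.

-10

Under do(Wear=8), the mechanism Wear := -2 if Speed >= 0 else 0 is discarded; Wear is fixed at 8.
Defects = Wear + 6  [with Wear=8]  = 14
Scrap = Defects - 2*Wear + Speed  [with Defects=14, Wear=8, Speed=4]  = 2
Without intervention: Wear = -2 if Speed >= 0 else 0  [with Speed=4]  = -2; Defects = Wear + 6  [with Wear=-2]  = 4; Scrap = Defects - 2*Wear + Speed  [with Defects=4, Wear=-2, Speed=4]  = 12.
Change = 2 − 12 = -10.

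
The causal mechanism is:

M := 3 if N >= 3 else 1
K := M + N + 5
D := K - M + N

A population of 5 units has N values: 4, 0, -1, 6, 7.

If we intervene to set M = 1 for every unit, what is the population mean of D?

The intervention sets M=1 in all 5 units regardless of N. Recomputing D per unit gives 13, 5, 3, 17, 19; average 11.4.

11.4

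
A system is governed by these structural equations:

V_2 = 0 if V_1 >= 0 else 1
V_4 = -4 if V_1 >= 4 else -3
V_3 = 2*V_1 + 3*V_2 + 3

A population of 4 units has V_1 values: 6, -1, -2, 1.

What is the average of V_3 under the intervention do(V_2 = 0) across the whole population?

do(V_2=0) breaks V_2's dependence on V_1. With V_2=0 fixed, V_3 across the units is 15, 1, -1, 5, mean 5.

5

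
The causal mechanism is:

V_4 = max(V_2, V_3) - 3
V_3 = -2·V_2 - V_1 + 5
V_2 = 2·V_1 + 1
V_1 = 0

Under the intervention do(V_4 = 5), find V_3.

Under do(V_4=5), the mechanism V_4 = max(V_2, V_3) - 3 is discarded; V_4 is fixed at 5.
Since V_3 is not a descendant of the intervened variable, it is unaffected.
V_2 = 2·V_1 + 1  [with V_1=0]  = 1
V_3 = -2·V_2 - V_1 + 5  [with V_2=1, V_1=0]  = 3

3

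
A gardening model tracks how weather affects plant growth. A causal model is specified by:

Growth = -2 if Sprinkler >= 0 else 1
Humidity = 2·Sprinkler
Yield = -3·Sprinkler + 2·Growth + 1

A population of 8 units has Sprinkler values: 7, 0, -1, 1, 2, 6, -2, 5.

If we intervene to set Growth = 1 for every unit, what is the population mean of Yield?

-3.75

The intervention sets Growth=1 in all 8 units regardless of Sprinkler. Recomputing Yield per unit gives -18, 3, 6, 0, -3, -15, 9, -12; average -3.75.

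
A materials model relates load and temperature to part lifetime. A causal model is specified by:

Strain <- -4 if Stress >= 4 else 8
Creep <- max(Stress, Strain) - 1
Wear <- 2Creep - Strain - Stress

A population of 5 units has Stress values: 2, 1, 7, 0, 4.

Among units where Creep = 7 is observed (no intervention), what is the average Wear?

Observing Creep=7 restricts to units where Creep's equation naturally yields 7: Stress ∈ {2, 1, 0}. In that subpopulation Wear = 4, 5, 6, mean 5.

5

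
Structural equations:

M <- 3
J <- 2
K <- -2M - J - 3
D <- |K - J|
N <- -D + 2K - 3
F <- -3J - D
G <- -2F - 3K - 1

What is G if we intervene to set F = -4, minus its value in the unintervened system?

Intervening sets F = -4 and removes its equation (F <- -3J - D).
K = -2M - J - 3  [with M=3, J=2]  = -11
G = -2F - 3K - 1  [with F=-4, K=-11]  = 40
Without intervention: K = -2M - J - 3  [with M=3, J=2]  = -11; D = |K - J|  [with K=-11, J=2]  = 13; F = -3J - D  [with J=2, D=13]  = -19; G = -2F - 3K - 1  [with F=-19, K=-11]  = 70.
Change = 40 − 70 = -30.

-30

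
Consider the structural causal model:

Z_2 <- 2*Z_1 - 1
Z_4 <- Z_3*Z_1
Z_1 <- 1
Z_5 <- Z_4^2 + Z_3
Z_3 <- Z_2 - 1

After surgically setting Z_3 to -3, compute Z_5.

do(Z_3=-3) replaces the equation Z_3 <- Z_2 - 1 with the constant Z_3 = -3.
Z_4 = Z_3*Z_1  [with Z_3=-3, Z_1=1]  = -3
Z_5 = Z_4^2 + Z_3  [with Z_4=-3, Z_3=-3]  = 6

6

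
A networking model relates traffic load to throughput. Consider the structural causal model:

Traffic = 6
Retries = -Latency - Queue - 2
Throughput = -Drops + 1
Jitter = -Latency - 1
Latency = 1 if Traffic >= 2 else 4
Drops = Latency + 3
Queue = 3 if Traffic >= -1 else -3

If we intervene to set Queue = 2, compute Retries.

-5

do(Queue=2) replaces the equation Queue = 3 if Traffic >= -1 else -3 with the constant Queue = 2.
Latency = 1 if Traffic >= 2 else 4  [with Traffic=6]  = 1
Retries = -Latency - Queue - 2  [with Latency=1, Queue=2]  = -5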